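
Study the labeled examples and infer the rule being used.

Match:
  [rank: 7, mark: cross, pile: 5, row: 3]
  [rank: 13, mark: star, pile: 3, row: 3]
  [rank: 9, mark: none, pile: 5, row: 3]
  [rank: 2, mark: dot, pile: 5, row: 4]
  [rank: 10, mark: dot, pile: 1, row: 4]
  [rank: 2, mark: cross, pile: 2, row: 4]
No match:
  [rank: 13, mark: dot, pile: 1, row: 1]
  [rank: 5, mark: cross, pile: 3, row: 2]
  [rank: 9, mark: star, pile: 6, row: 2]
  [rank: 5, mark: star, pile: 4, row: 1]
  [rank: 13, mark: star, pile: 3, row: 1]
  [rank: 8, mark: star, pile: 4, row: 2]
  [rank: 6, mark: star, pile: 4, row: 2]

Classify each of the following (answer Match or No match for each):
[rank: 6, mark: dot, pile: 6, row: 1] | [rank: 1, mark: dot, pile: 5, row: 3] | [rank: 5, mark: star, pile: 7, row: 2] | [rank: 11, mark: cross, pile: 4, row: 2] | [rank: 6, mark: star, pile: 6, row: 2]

The pattern is that an item is 'Match' exactly when: row ≥ 3.
No match: [rank: 6, mark: dot, pile: 6, row: 1], since row = 1.
Match: [rank: 1, mark: dot, pile: 5, row: 3], since row = 3.
No match: [rank: 5, mark: star, pile: 7, row: 2], since row = 2.
No match: [rank: 11, mark: cross, pile: 4, row: 2], since row = 2.
No match: [rank: 6, mark: star, pile: 6, row: 2], since row = 2.

No match, Match, No match, No match, No match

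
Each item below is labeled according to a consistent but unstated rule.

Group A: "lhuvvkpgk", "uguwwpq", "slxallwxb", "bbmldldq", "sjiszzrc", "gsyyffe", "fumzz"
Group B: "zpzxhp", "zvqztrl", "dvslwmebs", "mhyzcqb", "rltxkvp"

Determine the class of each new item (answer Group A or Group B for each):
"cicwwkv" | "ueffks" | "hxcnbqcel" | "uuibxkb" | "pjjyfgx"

Group A, Group A, Group B, Group A, Group A

Looking at the examples, the only property every 'Group A' case has and every 'Group B' case lacks is: has a double letter.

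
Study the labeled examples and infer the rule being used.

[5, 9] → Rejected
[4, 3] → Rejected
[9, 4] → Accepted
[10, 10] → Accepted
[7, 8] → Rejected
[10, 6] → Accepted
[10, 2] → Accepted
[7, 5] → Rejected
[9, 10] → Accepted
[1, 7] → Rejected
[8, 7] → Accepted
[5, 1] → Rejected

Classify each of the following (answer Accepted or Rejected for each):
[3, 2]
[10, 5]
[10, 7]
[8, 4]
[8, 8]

A rule that fits every label: first ≥ 8 — true of each 'Accepted' example, false of each 'Rejected' one.
[3, 2]: Rejected (first 3).
[10, 5]: Accepted (first 10).
[10, 7]: Accepted (first 10).
[8, 4]: Accepted (first 8).
[8, 8]: Accepted (first 8).

Rejected, Accepted, Accepted, Accepted, Accepted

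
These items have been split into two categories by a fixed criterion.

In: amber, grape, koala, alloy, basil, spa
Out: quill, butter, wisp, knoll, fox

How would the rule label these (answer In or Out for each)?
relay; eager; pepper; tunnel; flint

In, In, Out, Out, Out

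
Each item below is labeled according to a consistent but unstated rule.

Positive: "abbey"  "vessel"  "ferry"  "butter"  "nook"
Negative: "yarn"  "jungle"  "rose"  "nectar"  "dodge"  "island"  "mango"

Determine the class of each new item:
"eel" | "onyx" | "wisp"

'Positive' ⟺ has a double letter.
Positive: "eel", since 'ee' doubled.
Negative: "onyx", since no doubled letter.
Negative: "wisp", since no doubled letter.

Positive, Negative, Negative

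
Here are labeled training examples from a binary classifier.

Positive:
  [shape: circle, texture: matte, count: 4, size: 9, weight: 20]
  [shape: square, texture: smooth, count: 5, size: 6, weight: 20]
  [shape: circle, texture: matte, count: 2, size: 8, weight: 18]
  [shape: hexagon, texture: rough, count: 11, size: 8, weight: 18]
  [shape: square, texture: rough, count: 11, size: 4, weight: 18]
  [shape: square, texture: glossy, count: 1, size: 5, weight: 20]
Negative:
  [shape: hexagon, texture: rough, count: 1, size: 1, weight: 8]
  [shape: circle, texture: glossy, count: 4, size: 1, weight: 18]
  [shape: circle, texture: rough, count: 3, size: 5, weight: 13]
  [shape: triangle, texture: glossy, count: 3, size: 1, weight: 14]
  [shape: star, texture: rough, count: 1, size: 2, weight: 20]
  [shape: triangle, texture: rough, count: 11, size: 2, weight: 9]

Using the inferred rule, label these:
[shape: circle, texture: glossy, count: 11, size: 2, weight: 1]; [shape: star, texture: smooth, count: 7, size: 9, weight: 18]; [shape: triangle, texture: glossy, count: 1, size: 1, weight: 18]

Negative, Positive, Negative

One predicate separates the groups cleanly: size ≥ 4 AND weight ≥ 14.
[shape: circle, texture: glossy, count: 11, size: 2, weight: 1]: size = 2, weight = 1, does not satisfy this → Negative. [shape: star, texture: smooth, count: 7, size: 9, weight: 18]: size = 9, weight = 18, qualifies → Positive. [shape: triangle, texture: glossy, count: 1, size: 1, weight: 18]: size = 1, weight = 18, does not satisfy this → Negative.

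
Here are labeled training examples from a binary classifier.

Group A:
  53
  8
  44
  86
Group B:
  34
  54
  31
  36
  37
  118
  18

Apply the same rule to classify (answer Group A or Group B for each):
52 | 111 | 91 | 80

The pattern is that an item is 'Group A' exactly when: ≡ 2 (mod 3).
Group B: 52, since 52 mod 3 = 1.
Group B: 111, since 111 mod 3 = 0.
Group B: 91, since 91 mod 3 = 1.
Group A: 80, since 80 mod 3 = 2.

Group B, Group B, Group B, Group A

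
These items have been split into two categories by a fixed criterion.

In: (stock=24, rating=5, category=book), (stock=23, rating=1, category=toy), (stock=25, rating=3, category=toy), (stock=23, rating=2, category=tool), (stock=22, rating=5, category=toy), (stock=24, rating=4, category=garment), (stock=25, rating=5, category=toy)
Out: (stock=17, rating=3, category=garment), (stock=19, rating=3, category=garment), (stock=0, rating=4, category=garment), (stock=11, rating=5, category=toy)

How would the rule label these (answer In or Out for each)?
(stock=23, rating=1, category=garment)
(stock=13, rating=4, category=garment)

In, Out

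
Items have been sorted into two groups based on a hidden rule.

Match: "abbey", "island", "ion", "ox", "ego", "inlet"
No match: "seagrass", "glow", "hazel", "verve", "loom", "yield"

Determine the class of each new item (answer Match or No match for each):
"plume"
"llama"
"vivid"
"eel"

Every 'Match' example satisfies: starts with a vowel. None of the 'No match' examples do.
"plume": No match (starts with 'p').
"llama": No match (starts with 'l').
"vivid": No match (starts with 'v').
"eel": Match (starts with 'e').

No match, No match, No match, Match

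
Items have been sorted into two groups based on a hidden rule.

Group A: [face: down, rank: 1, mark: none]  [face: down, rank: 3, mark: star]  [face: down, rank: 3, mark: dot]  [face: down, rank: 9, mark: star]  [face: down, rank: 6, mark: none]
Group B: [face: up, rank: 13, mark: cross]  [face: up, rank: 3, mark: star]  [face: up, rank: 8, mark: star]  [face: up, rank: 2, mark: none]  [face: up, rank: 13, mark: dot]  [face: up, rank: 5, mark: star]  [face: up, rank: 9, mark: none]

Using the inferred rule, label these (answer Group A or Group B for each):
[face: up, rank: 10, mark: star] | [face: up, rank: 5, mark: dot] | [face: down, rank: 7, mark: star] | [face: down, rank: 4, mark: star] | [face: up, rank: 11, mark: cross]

Group B, Group B, Group A, Group A, Group B

The simplest hypothesis consistent with all the labels is: face is down.
[face: up, rank: 10, mark: star]: Group B (face is up). [face: up, rank: 5, mark: dot]: Group B (face is up). [face: down, rank: 7, mark: star]: Group A (face is down). [face: down, rank: 4, mark: star]: Group A (face is down). [face: up, rank: 11, mark: cross]: Group B (face is up).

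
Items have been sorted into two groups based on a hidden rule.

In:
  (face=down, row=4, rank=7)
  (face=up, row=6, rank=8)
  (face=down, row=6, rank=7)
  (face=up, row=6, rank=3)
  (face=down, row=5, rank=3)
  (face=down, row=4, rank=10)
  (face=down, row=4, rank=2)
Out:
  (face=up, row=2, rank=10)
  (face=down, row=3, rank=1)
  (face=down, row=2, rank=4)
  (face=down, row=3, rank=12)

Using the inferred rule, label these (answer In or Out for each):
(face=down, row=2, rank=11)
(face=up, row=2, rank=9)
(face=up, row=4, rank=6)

Out, Out, In

A rule that fits every label: row ≥ 4 — true of each 'In' example, false of each 'Out' one.
(face=down, row=2, rank=11) — row = 2, hence Out.
(face=up, row=2, rank=9) — row = 2, hence Out.
(face=up, row=4, rank=6) — row = 4, hence In.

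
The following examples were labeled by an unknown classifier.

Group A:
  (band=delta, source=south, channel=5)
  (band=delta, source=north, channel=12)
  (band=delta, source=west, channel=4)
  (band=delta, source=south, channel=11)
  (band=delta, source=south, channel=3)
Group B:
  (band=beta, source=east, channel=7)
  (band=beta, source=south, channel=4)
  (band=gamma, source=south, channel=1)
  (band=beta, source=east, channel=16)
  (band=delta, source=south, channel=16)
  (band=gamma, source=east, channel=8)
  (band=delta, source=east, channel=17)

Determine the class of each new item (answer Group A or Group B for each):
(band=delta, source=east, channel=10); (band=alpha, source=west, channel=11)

Group A, Group B

The classifier is using: band is delta AND channel ≤ 12.
(band=delta, source=east, channel=10) → band is delta, channel = 10 → Group A. (band=alpha, source=west, channel=11) → band is alpha, channel = 11 → Group B.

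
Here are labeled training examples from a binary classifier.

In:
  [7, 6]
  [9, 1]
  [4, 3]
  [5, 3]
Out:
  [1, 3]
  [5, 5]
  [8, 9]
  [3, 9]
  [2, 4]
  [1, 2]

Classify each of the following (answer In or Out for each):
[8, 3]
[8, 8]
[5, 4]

In, Out, In

Looking at the examples, the only property every 'In' case has and every 'Out' case lacks is: first > second.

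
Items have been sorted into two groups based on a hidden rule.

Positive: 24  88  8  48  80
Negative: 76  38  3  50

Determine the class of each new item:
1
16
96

Negative, Positive, Positive

All 'Positive' examples share one property — multiple of 8 — and every 'Negative' example lacks it.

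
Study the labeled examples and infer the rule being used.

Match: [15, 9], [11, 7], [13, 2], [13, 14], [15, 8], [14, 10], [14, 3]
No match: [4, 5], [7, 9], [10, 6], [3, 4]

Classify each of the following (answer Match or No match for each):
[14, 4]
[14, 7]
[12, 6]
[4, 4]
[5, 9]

Match, Match, Match, No match, No match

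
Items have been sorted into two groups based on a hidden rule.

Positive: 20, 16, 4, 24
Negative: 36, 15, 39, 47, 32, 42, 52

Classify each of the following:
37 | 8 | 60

One predicate separates the groups cleanly: even AND at most 24.
37 → 37 is odd, 37 > 24 → Negative.
8 → 8 is even, 8 ≤ 24 → Positive.
60 → 60 is even, 60 > 24 → Negative.

Negative, Positive, Negative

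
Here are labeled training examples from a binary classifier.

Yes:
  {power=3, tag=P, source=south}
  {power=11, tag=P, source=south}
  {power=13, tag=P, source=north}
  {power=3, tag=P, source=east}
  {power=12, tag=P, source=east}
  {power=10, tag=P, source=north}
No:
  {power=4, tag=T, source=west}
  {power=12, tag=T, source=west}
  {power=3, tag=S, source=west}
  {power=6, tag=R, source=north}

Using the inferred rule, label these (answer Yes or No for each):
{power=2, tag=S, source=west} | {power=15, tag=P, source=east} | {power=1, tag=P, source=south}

No, Yes, Yes

Rule: tag is P. This holds for each 'Yes' example and fails for each 'No' one.
{power=2, tag=S, source=west}: No (tag is S).
{power=15, tag=P, source=east}: Yes (tag is P).
{power=1, tag=P, source=south}: Yes (tag is P).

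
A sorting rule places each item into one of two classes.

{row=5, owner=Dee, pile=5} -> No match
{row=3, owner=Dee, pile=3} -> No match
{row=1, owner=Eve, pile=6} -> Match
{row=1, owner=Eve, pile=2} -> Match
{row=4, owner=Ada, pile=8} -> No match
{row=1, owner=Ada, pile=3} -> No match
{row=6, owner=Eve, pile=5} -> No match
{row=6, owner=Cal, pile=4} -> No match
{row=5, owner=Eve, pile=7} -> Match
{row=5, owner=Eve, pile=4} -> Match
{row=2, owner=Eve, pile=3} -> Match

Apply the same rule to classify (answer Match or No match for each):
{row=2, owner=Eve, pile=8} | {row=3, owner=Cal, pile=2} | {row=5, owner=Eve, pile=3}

Match, No match, Match

A rule that fits every label: owner is Eve AND row ≤ 5 — true of each 'Match' example, false of each 'No match' one.
{row=2, owner=Eve, pile=8}: owner is Eve, row = 2 — meets the rule, so Match. {row=3, owner=Cal, pile=2}: owner is Cal, row = 3 — fails this test, so No match. {row=5, owner=Eve, pile=3}: owner is Eve, row = 5 — meets the rule, so Match.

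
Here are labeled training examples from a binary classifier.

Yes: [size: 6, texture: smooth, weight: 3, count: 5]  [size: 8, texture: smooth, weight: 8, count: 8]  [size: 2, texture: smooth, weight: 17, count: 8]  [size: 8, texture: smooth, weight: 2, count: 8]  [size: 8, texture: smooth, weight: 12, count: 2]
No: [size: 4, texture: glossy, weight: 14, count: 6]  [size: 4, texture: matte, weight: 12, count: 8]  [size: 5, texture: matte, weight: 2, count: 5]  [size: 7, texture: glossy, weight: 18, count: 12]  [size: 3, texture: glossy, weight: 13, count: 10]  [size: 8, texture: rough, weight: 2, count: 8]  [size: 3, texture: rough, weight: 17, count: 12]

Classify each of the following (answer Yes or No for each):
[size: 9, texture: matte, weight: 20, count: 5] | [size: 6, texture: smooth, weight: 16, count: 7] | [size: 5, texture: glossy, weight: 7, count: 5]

The distinguishing property — texture is smooth — holds for all the 'Yes' cases and none of the 'No' cases.
No: [size: 9, texture: matte, weight: 20, count: 5], since texture is matte.
Yes: [size: 6, texture: smooth, weight: 16, count: 7], since texture is smooth.
No: [size: 5, texture: glossy, weight: 7, count: 5], since texture is glossy.

No, Yes, No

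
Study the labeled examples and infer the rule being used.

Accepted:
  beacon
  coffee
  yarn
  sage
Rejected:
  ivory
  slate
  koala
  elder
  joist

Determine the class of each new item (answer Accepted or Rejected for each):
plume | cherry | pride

Rule: even length. This holds for each 'Accepted' example and fails for each 'Rejected' one.
plume — length 5, hence Rejected. cherry — length 6, hence Accepted. pride — length 5, hence Rejected.

Rejected, Accepted, Rejected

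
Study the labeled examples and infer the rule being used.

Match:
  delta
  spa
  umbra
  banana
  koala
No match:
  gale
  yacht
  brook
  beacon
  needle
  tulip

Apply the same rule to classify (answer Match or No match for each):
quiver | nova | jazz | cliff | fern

No match, Match, No match, No match, No match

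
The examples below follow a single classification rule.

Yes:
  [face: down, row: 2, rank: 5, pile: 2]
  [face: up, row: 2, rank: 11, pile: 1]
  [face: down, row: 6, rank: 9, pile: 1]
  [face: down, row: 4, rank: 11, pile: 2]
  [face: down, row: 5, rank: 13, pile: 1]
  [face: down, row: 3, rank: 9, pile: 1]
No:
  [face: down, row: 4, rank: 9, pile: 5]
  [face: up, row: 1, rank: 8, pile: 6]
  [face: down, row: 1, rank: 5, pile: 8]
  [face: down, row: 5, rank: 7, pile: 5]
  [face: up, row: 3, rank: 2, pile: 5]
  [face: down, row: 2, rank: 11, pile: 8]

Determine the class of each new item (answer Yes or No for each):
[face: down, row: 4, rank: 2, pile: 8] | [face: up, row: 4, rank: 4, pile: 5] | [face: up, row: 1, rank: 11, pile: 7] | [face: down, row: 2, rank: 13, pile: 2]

No, No, No, Yes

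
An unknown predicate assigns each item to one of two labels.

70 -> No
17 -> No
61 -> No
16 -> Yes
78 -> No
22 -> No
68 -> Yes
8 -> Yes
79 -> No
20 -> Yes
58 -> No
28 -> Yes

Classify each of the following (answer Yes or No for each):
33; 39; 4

Comparing the two groups points to one rule — multiple of 4.
33: 33 = 4·8 + 1 — does not satisfy this, so No. 39: 39 = 4·9 + 3 — does not satisfy this, so No. 4: 4 = 4·1 — checks out, so Yes.

No, No, Yes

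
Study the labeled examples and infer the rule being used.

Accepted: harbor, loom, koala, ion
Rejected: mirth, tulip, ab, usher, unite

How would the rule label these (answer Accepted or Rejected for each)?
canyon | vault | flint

Accepted, Rejected, Rejected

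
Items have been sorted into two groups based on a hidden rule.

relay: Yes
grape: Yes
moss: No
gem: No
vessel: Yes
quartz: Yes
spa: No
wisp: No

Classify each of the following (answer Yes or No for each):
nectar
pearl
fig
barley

The classifier is using: length ≥ 5.
nectar: Yes (length 6). pearl: Yes (length 5). fig: No (length 3). barley: Yes (length 6).

Yes, Yes, No, Yes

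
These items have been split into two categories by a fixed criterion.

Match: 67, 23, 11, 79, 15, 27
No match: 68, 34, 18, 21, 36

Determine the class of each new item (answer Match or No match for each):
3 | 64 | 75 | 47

Match, No match, Match, Match

The distinguishing property — ≡ 3 (mod 4) — holds for all the 'Match' cases and none of the 'No match' cases.
Match: 3, since 3 mod 4 = 3.
No match: 64, since 64 mod 4 = 0.
Match: 75, since 75 mod 4 = 3.
Match: 47, since 47 mod 4 = 3.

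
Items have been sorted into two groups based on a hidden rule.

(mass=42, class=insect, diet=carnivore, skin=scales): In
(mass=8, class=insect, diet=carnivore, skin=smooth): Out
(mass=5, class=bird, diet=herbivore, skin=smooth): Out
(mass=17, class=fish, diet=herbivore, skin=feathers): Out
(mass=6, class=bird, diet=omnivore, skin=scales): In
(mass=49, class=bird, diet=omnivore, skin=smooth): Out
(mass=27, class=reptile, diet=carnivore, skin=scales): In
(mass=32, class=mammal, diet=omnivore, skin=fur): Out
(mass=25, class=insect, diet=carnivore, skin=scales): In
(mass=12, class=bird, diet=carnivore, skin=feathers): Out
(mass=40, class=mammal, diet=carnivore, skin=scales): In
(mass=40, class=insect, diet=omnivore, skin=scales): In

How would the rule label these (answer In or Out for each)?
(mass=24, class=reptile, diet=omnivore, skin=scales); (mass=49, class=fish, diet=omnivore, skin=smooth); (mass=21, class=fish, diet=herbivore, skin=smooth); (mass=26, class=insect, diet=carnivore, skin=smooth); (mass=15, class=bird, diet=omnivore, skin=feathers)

Checking candidate rules against both groups, what survives is: skin is scales.
(mass=24, class=reptile, diet=omnivore, skin=scales): skin is scales — has this property, so In. (mass=49, class=fish, diet=omnivore, skin=smooth): skin is smooth — does not pass, so Out. (mass=21, class=fish, diet=herbivore, skin=smooth): skin is smooth — does not pass, so Out. (mass=26, class=insect, diet=carnivore, skin=smooth): skin is smooth — does not pass, so Out. (mass=15, class=bird, diet=omnivore, skin=feathers): skin is feathers — does not pass, so Out.

In, Out, Out, Out, Out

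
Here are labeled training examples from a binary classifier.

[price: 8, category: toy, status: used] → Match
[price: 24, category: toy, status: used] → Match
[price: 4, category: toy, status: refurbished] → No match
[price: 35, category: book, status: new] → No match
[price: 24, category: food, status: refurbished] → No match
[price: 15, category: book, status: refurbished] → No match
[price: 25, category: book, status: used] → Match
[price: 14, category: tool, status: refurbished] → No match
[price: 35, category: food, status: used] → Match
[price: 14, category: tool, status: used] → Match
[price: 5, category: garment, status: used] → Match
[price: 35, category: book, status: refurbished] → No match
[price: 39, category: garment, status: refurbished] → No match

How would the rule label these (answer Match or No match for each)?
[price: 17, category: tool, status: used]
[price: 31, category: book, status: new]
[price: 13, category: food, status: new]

Match, No match, No match

The classifier is using: status is used.
Match: [price: 17, category: tool, status: used], since status is used. No match: [price: 31, category: book, status: new], since status is new. No match: [price: 13, category: food, status: new], since status is new.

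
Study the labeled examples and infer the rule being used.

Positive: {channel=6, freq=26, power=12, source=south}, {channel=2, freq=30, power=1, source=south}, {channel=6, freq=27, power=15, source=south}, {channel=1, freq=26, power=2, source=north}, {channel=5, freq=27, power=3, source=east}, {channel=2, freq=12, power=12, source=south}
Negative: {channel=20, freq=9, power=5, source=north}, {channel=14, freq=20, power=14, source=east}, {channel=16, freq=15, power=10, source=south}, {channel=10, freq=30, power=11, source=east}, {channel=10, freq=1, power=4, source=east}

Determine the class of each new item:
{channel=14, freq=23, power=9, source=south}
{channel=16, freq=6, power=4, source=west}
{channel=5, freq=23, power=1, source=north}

Negative, Negative, Positive

'Positive' ⟺ channel ≤ 6.
{channel=14, freq=23, power=9, source=south} → channel = 14 → Negative. {channel=16, freq=6, power=4, source=west} → channel = 16 → Negative. {channel=5, freq=23, power=1, source=north} → channel = 5 → Positive.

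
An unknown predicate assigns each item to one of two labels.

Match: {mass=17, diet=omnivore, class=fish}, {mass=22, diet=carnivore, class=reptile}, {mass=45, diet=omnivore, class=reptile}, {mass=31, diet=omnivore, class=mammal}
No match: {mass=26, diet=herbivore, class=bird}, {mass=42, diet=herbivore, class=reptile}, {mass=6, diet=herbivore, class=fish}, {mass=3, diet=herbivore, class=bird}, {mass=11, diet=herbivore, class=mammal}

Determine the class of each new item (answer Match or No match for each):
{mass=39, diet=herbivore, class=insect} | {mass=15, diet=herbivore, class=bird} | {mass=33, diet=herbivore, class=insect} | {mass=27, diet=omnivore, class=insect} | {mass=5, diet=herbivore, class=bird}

No match, No match, No match, Match, No match

Comparing the two groups points to one rule — diet is not herbivore.
{mass=39, diet=herbivore, class=insect}: No match (diet is herbivore). {mass=15, diet=herbivore, class=bird}: No match (diet is herbivore). {mass=33, diet=herbivore, class=insect}: No match (diet is herbivore). {mass=27, diet=omnivore, class=insect}: Match (diet is omnivore). {mass=5, diet=herbivore, class=bird}: No match (diet is herbivore).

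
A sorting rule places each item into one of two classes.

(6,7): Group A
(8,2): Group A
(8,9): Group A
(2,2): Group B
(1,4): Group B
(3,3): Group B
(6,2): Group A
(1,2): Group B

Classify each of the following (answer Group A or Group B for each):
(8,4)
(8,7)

Group A, Group A

A rule that fits every label: sum ≥ 8 — true of each 'Group A' example, false of each 'Group B' one.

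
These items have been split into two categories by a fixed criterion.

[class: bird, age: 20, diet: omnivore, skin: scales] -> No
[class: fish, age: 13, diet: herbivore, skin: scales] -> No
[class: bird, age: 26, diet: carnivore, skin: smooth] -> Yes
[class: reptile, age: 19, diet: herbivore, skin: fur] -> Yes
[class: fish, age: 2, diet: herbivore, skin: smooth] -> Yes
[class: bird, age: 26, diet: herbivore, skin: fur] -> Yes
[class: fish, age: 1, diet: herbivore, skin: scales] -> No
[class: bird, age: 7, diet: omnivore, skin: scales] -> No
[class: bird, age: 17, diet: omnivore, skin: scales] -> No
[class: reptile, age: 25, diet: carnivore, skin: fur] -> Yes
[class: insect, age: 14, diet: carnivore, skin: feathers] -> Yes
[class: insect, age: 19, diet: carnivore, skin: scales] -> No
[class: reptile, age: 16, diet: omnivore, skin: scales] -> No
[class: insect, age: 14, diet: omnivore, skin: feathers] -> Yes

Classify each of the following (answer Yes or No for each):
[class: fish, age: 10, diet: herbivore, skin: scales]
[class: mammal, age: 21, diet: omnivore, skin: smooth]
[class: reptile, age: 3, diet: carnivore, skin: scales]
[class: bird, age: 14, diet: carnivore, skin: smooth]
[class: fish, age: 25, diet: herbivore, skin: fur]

No, Yes, No, Yes, Yes

All 'Yes' examples share one property — skin is not scales — and every 'No' example lacks it.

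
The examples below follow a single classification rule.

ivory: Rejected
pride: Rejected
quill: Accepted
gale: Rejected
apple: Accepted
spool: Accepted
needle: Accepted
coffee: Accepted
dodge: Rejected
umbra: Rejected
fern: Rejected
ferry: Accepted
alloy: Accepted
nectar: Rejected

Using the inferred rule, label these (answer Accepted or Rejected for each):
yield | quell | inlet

Comparing the two groups points to one rule — has a double letter.
yield → no doubled letter → Rejected.
quell → 'll' doubled → Accepted.
inlet → no doubled letter → Rejected.

Rejected, Accepted, Rejected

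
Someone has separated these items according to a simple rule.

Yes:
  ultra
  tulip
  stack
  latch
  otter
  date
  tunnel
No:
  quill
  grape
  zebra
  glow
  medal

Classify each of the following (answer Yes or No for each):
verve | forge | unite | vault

No, No, Yes, Yes

The rule appears to be: contains 't'.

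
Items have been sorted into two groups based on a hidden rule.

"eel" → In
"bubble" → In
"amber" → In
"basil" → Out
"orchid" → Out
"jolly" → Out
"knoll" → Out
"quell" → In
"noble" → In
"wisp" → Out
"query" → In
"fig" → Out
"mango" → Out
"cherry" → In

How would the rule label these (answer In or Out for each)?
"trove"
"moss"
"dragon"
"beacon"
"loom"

In, Out, Out, In, Out

The common property of the 'In' items is: contains 'e'. No 'Out' item has it.
"trove" → has 'e' → In.
"moss" → no 'e' → Out.
"dragon" → no 'e' → Out.
"beacon" → has 'e' → In.
"loom" → no 'e' → Out.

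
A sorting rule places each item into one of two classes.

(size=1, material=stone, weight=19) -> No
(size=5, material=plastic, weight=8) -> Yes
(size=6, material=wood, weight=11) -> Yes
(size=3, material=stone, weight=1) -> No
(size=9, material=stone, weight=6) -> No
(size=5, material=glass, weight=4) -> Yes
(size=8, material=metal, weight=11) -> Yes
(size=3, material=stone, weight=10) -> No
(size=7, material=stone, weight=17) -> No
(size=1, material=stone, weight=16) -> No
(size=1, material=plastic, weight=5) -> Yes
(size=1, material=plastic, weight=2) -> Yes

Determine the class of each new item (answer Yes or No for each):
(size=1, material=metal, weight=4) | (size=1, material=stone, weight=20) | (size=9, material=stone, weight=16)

One predicate separates the groups cleanly: material is not stone.

Yes, No, No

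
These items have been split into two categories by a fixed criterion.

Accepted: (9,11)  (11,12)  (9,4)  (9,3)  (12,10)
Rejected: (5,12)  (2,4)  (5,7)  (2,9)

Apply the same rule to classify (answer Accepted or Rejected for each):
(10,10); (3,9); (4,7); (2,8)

Accepted, Rejected, Rejected, Rejected

The distinguishing property — first ≥ 7 — holds for all the 'Accepted' cases and none of the 'Rejected' cases.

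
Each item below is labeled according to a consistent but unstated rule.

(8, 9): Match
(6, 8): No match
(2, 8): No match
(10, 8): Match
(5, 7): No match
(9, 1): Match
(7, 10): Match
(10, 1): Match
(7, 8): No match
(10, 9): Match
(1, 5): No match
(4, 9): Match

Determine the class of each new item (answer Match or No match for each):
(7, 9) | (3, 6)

The distinguishing property — max ≥ 9 — holds for all the 'Match' cases and none of the 'No match' cases.
(7, 9) — max 9, hence Match. (3, 6) — max 6, hence No match.

Match, No match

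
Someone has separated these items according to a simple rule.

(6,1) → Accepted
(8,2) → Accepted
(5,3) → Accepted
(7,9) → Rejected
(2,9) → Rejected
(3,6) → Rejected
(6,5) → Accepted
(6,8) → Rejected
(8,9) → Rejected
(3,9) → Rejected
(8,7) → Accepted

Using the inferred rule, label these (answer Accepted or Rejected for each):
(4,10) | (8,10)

The simplest hypothesis consistent with all the labels is: first > second.
Rejected: (4,10), since 4 < 10.
Rejected: (8,10), since 8 < 10.

Rejected, Rejected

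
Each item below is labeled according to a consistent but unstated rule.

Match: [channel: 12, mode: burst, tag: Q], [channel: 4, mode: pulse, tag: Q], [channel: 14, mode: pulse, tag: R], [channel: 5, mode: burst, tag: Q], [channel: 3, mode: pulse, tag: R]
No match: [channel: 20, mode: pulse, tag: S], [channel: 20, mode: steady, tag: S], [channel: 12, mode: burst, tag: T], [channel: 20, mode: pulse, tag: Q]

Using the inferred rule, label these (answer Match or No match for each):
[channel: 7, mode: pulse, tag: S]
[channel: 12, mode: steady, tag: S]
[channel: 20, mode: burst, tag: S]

Match, Match, No match

The simplest hypothesis consistent with all the labels is: tag is not T AND channel ≤ 14.
Match: [channel: 7, mode: pulse, tag: S], since tag is S, channel = 7. Match: [channel: 12, mode: steady, tag: S], since tag is S, channel = 12. No match: [channel: 20, mode: burst, tag: S], since tag is S, channel = 20.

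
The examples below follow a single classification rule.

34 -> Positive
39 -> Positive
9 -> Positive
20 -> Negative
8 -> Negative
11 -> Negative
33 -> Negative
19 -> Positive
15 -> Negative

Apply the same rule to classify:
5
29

Negative, Positive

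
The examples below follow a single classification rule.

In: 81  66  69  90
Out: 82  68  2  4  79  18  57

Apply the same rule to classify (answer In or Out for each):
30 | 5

A rule that fits every label: multiple of 3 AND at least 66 — true of each 'In' example, false of each 'Out' one.

Out, Out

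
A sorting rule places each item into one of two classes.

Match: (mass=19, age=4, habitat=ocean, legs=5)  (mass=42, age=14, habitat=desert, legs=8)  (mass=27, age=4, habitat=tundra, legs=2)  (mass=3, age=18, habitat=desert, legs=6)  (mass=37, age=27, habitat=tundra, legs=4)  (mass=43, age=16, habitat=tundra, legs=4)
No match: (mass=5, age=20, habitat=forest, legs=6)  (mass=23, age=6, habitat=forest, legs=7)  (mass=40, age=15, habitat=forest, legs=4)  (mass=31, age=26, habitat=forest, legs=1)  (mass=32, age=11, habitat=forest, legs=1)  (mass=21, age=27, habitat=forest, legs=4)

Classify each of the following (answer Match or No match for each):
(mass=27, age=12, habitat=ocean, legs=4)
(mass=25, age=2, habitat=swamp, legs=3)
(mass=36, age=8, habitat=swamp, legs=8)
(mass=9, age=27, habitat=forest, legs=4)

The classifier is using: habitat is not forest.
(mass=27, age=12, habitat=ocean, legs=4) → habitat is ocean → Match. (mass=25, age=2, habitat=swamp, legs=3) → habitat is swamp → Match. (mass=36, age=8, habitat=swamp, legs=8) → habitat is swamp → Match. (mass=9, age=27, habitat=forest, legs=4) → habitat is forest → No match.

Match, Match, Match, No match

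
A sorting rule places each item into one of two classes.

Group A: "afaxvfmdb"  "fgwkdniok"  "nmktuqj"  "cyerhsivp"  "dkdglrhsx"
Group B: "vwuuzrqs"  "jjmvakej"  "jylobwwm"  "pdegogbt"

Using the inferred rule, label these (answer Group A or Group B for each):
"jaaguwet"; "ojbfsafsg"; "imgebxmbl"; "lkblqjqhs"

The classifier is using: odd length.

Group B, Group A, Group A, Group A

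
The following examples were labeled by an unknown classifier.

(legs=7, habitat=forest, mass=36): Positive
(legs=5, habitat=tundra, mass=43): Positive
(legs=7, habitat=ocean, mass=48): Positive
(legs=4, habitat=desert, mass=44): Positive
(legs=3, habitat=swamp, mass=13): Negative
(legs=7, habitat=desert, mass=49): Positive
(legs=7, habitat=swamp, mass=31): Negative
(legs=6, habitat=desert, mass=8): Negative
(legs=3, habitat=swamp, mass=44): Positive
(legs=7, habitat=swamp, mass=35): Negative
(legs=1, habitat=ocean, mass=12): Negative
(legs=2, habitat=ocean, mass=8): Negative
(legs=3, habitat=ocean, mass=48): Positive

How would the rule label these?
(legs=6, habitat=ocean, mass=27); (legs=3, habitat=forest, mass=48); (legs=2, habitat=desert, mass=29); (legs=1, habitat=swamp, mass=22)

All 'Positive' examples share one property — mass ≥ 36 — and every 'Negative' example lacks it.
(legs=6, habitat=ocean, mass=27) → mass = 27 → Negative. (legs=3, habitat=forest, mass=48) → mass = 48 → Positive. (legs=2, habitat=desert, mass=29) → mass = 29 → Negative. (legs=1, habitat=swamp, mass=22) → mass = 22 → Negative.

Negative, Positive, Negative, Negative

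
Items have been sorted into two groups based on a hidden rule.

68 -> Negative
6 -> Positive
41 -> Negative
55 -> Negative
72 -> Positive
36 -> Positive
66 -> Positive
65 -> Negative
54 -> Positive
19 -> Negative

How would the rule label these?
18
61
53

One predicate separates the groups cleanly: multiple of 3.
Positive: 18, since 18 = 3·6. Negative: 61, since 61 = 3·20 + 1. Negative: 53, since 53 = 3·17 + 2.

Positive, Negative, Negative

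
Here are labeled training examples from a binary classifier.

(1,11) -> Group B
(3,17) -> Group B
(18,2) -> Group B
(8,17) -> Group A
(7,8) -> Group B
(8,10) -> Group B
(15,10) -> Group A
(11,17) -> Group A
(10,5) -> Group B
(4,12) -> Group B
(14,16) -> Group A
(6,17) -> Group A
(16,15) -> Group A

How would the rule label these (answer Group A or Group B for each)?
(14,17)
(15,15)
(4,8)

Group A, Group A, Group B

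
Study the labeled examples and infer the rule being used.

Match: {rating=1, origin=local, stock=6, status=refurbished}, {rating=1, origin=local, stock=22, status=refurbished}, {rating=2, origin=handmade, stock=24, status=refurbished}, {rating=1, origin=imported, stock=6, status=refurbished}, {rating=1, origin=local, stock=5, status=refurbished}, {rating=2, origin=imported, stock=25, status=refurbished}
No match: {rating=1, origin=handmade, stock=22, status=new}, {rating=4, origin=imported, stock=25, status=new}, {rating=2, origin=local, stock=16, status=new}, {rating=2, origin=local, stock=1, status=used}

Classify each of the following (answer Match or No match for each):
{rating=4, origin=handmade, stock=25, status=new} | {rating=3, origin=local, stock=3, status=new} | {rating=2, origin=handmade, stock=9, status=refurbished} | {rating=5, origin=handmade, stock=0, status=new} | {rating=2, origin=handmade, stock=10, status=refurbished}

No match, No match, Match, No match, Match

The simplest hypothesis consistent with all the labels is: status is refurbished.
{rating=4, origin=handmade, stock=25, status=new}: status is new — lacks this property, so No match.
{rating=3, origin=local, stock=3, status=new}: status is new — lacks this property, so No match.
{rating=2, origin=handmade, stock=9, status=refurbished}: status is refurbished — satisfies this, so Match.
{rating=5, origin=handmade, stock=0, status=new}: status is new — lacks this property, so No match.
{rating=2, origin=handmade, stock=10, status=refurbished}: status is refurbished — satisfies this, so Match.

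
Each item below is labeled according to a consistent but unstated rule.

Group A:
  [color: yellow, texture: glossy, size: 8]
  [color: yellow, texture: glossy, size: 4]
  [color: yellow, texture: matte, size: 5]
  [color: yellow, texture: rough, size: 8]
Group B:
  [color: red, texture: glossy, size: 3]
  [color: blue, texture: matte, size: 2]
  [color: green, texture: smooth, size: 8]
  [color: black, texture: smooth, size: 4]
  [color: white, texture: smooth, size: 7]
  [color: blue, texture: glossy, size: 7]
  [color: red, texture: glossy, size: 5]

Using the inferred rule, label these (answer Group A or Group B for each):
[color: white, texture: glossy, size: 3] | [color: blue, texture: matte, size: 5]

Every 'Group A' example satisfies: color is yellow. None of the 'Group B' examples do.
[color: white, texture: glossy, size: 3]: color is white — lacks this property, so Group B.
[color: blue, texture: matte, size: 5]: color is blue — lacks this property, so Group B.

Group B, Group B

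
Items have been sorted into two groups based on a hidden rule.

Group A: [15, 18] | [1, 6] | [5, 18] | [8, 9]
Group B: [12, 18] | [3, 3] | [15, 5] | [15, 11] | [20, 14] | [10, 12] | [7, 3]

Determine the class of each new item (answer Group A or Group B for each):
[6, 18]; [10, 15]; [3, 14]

Group B, Group A, Group A

Checking candidate rules against both groups, what survives is: sum is odd.
[6, 18] — 6+18 = 24, hence Group B.
[10, 15] — 10+15 = 25, hence Group A.
[3, 14] — 3+14 = 17, hence Group A.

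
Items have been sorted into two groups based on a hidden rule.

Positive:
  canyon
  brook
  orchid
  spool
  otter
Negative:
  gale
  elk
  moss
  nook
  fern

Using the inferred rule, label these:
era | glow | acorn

'Positive' ⟺ length ≥ 5.
era: length 3, doesn't qualify → Negative.
glow: length 4, doesn't qualify → Negative.
acorn: length 5, matches → Positive.

Negative, Negative, Positive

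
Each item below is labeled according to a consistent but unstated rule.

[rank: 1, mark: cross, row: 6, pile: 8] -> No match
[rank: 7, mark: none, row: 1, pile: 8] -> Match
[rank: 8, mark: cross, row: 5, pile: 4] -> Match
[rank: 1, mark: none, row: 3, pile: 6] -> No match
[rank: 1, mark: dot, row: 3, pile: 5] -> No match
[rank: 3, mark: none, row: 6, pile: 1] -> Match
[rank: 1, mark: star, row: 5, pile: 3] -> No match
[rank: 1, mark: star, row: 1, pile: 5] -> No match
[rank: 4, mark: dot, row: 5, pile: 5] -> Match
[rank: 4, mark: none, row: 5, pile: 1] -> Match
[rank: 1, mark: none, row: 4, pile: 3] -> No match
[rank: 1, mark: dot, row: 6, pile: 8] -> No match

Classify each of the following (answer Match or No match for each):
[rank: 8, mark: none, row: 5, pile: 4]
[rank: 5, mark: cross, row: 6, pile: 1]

'Match' ⟺ rank ≥ 3.
[rank: 8, mark: none, row: 5, pile: 4]: Match (rank = 8).
[rank: 5, mark: cross, row: 6, pile: 1]: Match (rank = 5).

Match, Match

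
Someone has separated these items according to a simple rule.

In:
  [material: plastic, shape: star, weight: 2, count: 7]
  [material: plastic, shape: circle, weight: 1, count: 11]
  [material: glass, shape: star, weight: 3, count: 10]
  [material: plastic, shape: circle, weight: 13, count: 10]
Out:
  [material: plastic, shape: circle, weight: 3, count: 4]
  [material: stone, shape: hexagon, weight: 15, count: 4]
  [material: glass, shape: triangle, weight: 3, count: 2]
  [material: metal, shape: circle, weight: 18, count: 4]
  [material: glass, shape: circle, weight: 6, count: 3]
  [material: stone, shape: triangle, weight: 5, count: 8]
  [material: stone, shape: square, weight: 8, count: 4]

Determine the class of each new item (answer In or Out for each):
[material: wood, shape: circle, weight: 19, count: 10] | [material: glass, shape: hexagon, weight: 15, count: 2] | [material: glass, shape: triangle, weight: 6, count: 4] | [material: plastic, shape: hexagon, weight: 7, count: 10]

In, Out, Out, In

The classifier is using: shape is star OR count ≥ 10.
[material: wood, shape: circle, weight: 19, count: 10] → shape is circle, count = 10 → In. [material: glass, shape: hexagon, weight: 15, count: 2] → shape is hexagon, count = 2 → Out. [material: glass, shape: triangle, weight: 6, count: 4] → shape is triangle, count = 4 → Out. [material: plastic, shape: hexagon, weight: 7, count: 10] → shape is hexagon, count = 10 → In.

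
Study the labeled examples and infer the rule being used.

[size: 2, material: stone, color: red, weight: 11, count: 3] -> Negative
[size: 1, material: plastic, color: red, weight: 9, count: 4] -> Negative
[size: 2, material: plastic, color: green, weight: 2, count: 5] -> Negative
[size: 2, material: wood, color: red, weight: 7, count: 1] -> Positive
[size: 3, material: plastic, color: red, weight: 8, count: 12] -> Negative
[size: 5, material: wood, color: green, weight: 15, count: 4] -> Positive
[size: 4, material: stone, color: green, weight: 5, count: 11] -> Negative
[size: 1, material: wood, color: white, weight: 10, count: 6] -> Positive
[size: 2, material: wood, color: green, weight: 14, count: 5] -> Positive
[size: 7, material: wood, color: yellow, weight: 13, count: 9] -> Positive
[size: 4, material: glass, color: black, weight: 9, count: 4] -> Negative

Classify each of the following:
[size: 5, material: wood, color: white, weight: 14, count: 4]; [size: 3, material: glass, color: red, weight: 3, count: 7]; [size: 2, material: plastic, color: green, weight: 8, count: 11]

Positive, Negative, Negative

The distinguishing property — material is wood — holds for all the 'Positive' cases and none of the 'Negative' cases.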